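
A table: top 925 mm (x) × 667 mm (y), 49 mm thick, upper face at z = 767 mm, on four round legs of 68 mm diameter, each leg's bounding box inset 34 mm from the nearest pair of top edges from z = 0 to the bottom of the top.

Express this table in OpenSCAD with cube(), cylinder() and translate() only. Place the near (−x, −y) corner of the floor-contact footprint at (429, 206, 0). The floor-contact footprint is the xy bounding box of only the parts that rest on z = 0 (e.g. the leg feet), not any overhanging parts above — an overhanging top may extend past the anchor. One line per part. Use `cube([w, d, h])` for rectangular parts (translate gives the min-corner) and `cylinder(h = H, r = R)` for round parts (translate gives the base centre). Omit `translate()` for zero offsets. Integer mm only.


// leg_h = 767 - 49 = 718
translate([395, 172, 718]) cube([925, 667, 49]);
translate([463, 240, 0]) cylinder(h = 718, r = 34);
translate([1252, 240, 0]) cylinder(h = 718, r = 34);
translate([463, 771, 0]) cylinder(h = 718, r = 34);
translate([1252, 771, 0]) cylinder(h = 718, r = 34);


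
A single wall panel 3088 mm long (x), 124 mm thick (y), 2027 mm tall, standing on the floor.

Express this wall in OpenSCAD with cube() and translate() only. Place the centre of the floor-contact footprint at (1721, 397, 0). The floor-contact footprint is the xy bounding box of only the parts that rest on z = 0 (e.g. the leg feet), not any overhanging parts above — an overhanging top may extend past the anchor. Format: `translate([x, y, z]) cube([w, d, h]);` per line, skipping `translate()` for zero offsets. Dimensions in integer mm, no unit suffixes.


translate([177, 335, 0]) cube([3088, 124, 2027]);


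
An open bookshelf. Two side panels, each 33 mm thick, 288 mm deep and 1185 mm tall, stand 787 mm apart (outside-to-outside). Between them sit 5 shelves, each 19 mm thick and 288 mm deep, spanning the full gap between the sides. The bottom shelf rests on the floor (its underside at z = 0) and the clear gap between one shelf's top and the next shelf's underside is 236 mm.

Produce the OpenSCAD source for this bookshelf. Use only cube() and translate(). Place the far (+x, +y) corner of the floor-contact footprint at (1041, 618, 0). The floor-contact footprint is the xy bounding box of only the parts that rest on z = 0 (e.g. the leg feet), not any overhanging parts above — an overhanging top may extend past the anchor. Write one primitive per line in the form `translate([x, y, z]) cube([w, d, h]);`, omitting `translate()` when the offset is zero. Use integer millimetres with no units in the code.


translate([254, 330, 0]) cube([33, 288, 1185]);
translate([1008, 330, 0]) cube([33, 288, 1185]);
translate([287, 330, 0]) cube([721, 288, 19]);
translate([287, 330, 255]) cube([721, 288, 19]);
translate([287, 330, 510]) cube([721, 288, 19]);
translate([287, 330, 765]) cube([721, 288, 19]);
translate([287, 330, 1020]) cube([721, 288, 19]);


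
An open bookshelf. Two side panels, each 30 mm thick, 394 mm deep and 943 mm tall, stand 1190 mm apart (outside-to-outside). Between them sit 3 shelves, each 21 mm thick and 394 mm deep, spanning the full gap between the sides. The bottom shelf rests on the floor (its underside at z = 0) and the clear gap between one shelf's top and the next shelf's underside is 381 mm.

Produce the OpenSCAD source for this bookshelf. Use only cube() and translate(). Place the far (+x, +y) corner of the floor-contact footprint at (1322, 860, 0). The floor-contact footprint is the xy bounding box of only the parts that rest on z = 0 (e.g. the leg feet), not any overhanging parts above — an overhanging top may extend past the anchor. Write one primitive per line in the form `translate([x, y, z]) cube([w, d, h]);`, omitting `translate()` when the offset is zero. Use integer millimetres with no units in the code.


translate([132, 466, 0]) cube([30, 394, 943]);
translate([1292, 466, 0]) cube([30, 394, 943]);
translate([162, 466, 0]) cube([1130, 394, 21]);
translate([162, 466, 402]) cube([1130, 394, 21]);
translate([162, 466, 804]) cube([1130, 394, 21]);


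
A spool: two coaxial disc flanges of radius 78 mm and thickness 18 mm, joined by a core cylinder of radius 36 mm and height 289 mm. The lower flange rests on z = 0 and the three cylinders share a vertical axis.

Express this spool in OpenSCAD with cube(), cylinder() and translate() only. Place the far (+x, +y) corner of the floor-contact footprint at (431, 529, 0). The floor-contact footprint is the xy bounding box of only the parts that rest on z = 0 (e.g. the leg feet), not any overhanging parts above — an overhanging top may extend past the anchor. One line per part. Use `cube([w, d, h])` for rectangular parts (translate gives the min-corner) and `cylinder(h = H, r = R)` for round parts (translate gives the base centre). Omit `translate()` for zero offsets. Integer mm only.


translate([353, 451, 0]) cylinder(h = 18, r = 78);
translate([353, 451, 18]) cylinder(h = 289, r = 36);
translate([353, 451, 307]) cylinder(h = 18, r = 78);


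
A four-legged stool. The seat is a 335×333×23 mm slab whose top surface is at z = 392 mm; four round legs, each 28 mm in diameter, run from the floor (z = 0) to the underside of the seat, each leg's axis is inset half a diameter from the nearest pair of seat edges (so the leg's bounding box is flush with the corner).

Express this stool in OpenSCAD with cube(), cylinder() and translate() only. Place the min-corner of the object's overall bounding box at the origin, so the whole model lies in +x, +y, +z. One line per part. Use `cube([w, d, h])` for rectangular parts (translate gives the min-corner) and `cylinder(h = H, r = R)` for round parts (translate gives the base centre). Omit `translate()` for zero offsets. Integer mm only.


translate([0, 0, 369]) cube([335, 333, 23]);
translate([14, 14, 0]) cylinder(h = 369, r = 14);
translate([321, 14, 0]) cylinder(h = 369, r = 14);
translate([14, 319, 0]) cylinder(h = 369, r = 14);
translate([321, 319, 0]) cylinder(h = 369, r = 14);


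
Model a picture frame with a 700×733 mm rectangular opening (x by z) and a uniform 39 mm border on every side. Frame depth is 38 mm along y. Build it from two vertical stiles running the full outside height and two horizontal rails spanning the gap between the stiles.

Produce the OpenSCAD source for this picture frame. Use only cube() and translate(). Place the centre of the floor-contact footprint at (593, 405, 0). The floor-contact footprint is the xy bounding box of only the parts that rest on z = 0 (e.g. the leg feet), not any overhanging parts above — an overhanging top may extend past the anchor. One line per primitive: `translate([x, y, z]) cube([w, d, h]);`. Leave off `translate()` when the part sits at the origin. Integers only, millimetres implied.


translate([204, 386, 0]) cube([39, 38, 811]);
translate([943, 386, 0]) cube([39, 38, 811]);
translate([243, 386, 0]) cube([700, 38, 39]);
translate([243, 386, 772]) cube([700, 38, 39]);


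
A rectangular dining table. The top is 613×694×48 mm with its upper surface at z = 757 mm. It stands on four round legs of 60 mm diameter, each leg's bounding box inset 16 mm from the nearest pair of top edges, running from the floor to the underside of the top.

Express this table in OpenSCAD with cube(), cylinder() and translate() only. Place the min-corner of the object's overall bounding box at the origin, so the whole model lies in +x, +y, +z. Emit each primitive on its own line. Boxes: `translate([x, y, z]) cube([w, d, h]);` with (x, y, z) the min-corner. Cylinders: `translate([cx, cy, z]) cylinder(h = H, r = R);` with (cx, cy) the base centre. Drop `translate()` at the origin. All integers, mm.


translate([0, 0, 709]) cube([613, 694, 48]);
translate([46, 46, 0]) cylinder(h = 709, r = 30);
translate([567, 46, 0]) cylinder(h = 709, r = 30);
translate([46, 648, 0]) cylinder(h = 709, r = 30);
translate([567, 648, 0]) cylinder(h = 709, r = 30);


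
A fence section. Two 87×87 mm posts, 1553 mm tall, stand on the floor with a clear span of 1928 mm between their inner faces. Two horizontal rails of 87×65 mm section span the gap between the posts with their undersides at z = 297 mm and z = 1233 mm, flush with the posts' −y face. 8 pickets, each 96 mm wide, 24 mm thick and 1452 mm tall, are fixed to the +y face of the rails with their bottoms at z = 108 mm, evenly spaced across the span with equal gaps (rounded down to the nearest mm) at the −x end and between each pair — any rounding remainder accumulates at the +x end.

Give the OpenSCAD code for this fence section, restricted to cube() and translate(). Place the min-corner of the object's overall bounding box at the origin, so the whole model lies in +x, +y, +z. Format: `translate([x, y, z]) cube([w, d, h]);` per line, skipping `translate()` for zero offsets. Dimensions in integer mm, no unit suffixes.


cube([87, 87, 1553]);
translate([2015, 0, 0]) cube([87, 87, 1553]);
translate([87, 0, 297]) cube([1928, 87, 65]);
translate([87, 0, 1233]) cube([1928, 87, 65]);
translate([215, 87, 108]) cube([96, 24, 1452]);
translate([439, 87, 108]) cube([96, 24, 1452]);
translate([663, 87, 108]) cube([96, 24, 1452]);
translate([887, 87, 108]) cube([96, 24, 1452]);
translate([1111, 87, 108]) cube([96, 24, 1452]);
translate([1335, 87, 108]) cube([96, 24, 1452]);
translate([1559, 87, 108]) cube([96, 24, 1452]);
translate([1783, 87, 108]) cube([96, 24, 1452]);


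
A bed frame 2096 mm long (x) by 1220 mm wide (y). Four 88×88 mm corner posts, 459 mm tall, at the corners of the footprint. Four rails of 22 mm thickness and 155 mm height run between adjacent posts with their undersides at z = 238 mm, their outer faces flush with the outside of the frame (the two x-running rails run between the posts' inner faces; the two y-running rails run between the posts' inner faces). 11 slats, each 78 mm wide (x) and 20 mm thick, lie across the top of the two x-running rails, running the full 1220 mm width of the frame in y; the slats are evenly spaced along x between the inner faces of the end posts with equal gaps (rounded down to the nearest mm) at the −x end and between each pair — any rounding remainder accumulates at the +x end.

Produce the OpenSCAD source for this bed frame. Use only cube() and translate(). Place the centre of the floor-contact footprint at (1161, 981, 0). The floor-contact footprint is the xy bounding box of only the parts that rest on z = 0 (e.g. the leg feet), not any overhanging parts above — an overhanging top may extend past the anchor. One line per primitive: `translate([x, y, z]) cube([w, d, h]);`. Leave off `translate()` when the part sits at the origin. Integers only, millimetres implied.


translate([113, 371, 0]) cube([88, 88, 459]);
translate([113, 1503, 0]) cube([88, 88, 459]);
translate([2121, 371, 0]) cube([88, 88, 459]);
translate([2121, 1503, 0]) cube([88, 88, 459]);
translate([201, 371, 238]) cube([1920, 22, 155]);
translate([201, 1569, 238]) cube([1920, 22, 155]);
translate([113, 459, 238]) cube([22, 1044, 155]);
translate([2187, 459, 238]) cube([22, 1044, 155]);
translate([289, 371, 393]) cube([78, 1220, 20]);
translate([455, 371, 393]) cube([78, 1220, 20]);
translate([621, 371, 393]) cube([78, 1220, 20]);
translate([787, 371, 393]) cube([78, 1220, 20]);
translate([953, 371, 393]) cube([78, 1220, 20]);
translate([1119, 371, 393]) cube([78, 1220, 20]);
translate([1285, 371, 393]) cube([78, 1220, 20]);
translate([1451, 371, 393]) cube([78, 1220, 20]);
translate([1617, 371, 393]) cube([78, 1220, 20]);
translate([1783, 371, 393]) cube([78, 1220, 20]);
translate([1949, 371, 393]) cube([78, 1220, 20]);


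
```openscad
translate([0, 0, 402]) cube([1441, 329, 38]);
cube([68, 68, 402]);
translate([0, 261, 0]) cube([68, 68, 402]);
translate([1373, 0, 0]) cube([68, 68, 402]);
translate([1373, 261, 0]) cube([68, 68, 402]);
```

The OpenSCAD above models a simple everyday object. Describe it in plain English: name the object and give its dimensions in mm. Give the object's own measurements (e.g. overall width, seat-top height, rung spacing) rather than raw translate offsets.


A long wooden bench with a 1441 mm (x) × 329 mm (y) seat, 38 mm thick, its top surface 440 mm above the floor. Four 68 mm square legs at the seat corners, flush with the edges, run from z = 0 to the seat underside.


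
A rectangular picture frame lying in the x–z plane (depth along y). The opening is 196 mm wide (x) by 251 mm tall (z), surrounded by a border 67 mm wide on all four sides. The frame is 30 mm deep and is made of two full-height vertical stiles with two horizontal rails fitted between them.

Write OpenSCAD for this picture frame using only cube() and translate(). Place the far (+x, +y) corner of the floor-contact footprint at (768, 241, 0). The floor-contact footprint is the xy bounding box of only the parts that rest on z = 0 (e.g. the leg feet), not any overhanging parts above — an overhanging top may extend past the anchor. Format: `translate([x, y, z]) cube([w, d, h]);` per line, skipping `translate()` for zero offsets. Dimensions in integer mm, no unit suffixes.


translate([438, 211, 0]) cube([67, 30, 385]);
translate([701, 211, 0]) cube([67, 30, 385]);
translate([505, 211, 0]) cube([196, 30, 67]);
translate([505, 211, 318]) cube([196, 30, 67]);


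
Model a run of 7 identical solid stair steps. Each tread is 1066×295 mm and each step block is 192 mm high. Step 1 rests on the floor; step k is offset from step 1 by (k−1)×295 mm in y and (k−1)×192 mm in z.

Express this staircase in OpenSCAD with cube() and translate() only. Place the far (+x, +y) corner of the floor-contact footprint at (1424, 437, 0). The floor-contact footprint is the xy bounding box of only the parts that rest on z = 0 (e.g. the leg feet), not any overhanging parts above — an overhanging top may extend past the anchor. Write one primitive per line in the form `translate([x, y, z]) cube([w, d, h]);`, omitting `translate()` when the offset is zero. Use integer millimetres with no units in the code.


translate([358, 142, 0]) cube([1066, 295, 192]);
translate([358, 437, 192]) cube([1066, 295, 192]);
translate([358, 732, 384]) cube([1066, 295, 192]);
translate([358, 1027, 576]) cube([1066, 295, 192]);
translate([358, 1322, 768]) cube([1066, 295, 192]);
translate([358, 1617, 960]) cube([1066, 295, 192]);
translate([358, 1912, 1152]) cube([1066, 295, 192]);


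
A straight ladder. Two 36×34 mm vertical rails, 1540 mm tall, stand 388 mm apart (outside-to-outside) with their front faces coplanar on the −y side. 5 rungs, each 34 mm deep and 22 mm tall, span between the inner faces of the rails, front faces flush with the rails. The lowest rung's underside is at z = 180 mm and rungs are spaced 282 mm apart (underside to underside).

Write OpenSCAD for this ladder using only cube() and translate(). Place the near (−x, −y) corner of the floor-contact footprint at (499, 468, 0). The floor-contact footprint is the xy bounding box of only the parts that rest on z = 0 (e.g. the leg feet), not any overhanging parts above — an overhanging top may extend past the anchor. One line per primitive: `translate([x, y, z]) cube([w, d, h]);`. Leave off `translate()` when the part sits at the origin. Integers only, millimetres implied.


translate([499, 468, 0]) cube([36, 34, 1540]);
translate([851, 468, 0]) cube([36, 34, 1540]);
translate([535, 468, 180]) cube([316, 34, 22]);
translate([535, 468, 462]) cube([316, 34, 22]);
translate([535, 468, 744]) cube([316, 34, 22]);
translate([535, 468, 1026]) cube([316, 34, 22]);
translate([535, 468, 1308]) cube([316, 34, 22]);


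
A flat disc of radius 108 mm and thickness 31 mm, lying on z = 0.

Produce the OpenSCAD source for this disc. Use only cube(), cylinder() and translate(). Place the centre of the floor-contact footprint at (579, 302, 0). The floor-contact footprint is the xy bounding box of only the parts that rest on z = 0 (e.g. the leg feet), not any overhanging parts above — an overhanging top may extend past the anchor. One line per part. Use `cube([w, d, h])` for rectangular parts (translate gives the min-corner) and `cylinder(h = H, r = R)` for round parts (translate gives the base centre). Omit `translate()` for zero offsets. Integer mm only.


translate([579, 302, 0]) cylinder(h = 31, r = 108);


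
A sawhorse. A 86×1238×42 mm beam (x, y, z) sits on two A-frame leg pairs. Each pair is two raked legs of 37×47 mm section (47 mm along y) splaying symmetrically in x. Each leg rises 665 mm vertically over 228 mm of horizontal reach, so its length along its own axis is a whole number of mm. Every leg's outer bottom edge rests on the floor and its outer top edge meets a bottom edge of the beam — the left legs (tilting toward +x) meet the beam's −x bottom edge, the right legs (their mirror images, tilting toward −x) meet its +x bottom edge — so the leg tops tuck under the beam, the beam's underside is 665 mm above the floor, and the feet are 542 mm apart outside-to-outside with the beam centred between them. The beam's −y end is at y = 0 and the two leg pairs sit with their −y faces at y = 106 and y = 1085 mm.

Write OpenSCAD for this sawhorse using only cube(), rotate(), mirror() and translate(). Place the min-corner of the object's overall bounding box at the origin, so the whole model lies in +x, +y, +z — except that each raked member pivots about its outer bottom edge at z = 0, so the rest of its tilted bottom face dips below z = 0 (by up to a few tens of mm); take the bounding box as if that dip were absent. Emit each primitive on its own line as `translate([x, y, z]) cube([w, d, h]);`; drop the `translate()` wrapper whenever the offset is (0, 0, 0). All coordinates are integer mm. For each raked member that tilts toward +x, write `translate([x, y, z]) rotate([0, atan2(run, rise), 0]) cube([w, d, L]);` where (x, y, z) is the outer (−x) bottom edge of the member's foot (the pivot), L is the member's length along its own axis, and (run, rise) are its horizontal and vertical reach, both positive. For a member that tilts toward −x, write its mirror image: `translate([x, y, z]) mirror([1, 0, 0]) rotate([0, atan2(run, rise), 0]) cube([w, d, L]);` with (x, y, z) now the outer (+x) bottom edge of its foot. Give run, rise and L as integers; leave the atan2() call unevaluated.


translate([228, 0, 665]) cube([86, 1238, 42]);
translate([0, 106, 0]) rotate([0, atan2(228, 665), 0]) cube([37, 47, 703]);
translate([542, 106, 0]) mirror([1, 0, 0]) rotate([0, atan2(228, 665), 0]) cube([37, 47, 703]);
translate([0, 1085, 0]) rotate([0, atan2(228, 665), 0]) cube([37, 47, 703]);
translate([542, 1085, 0]) mirror([1, 0, 0]) rotate([0, atan2(228, 665), 0]) cube([37, 47, 703]);


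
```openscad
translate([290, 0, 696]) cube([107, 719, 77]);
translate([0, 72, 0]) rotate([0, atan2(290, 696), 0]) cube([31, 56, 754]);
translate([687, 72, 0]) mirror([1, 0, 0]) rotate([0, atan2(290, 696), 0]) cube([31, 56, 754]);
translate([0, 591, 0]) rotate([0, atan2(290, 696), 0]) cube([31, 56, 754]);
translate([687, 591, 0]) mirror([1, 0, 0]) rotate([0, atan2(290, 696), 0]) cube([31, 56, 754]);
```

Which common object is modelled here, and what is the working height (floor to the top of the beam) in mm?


A sawhorse. The overall height is 773 mm.

A beam across two mirrored pairs of raked legs — a sawhorse. The beam's underside is at z = 696 (matching the legs' vertical rise in atan2(290, 696)) and the beam is 77 mm tall, so its top is at 696 + 77 = 773 mm. The raked legs top out at the beam's underside, so that is the highest point.


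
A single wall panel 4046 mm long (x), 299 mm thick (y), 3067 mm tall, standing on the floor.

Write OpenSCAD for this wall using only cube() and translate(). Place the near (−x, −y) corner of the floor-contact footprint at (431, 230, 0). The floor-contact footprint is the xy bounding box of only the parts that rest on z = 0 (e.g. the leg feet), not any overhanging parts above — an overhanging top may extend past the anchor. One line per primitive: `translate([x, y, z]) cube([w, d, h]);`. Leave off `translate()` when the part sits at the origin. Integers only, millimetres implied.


translate([431, 230, 0]) cube([4046, 299, 3067]);


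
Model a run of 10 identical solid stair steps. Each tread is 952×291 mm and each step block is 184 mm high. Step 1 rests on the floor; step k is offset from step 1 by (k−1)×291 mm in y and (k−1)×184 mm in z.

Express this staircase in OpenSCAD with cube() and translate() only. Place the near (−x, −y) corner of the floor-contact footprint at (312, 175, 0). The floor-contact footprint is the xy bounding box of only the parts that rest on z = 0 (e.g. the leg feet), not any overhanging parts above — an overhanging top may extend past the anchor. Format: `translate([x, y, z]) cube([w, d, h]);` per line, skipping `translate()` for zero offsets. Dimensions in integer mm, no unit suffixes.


translate([312, 175, 0]) cube([952, 291, 184]);
translate([312, 466, 184]) cube([952, 291, 184]);
translate([312, 757, 368]) cube([952, 291, 184]);
translate([312, 1048, 552]) cube([952, 291, 184]);
translate([312, 1339, 736]) cube([952, 291, 184]);
translate([312, 1630, 920]) cube([952, 291, 184]);
translate([312, 1921, 1104]) cube([952, 291, 184]);
translate([312, 2212, 1288]) cube([952, 291, 184]);
translate([312, 2503, 1472]) cube([952, 291, 184]);
translate([312, 2794, 1656]) cube([952, 291, 184]);


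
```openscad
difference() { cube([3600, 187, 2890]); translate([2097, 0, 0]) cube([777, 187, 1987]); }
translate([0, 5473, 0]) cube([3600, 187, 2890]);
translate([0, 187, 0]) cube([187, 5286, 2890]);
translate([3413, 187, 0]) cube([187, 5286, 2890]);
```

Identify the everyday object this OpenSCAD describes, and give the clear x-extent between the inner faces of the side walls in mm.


A single room. The interior width is 3226 mm.

Four walls enclosing a rectangle with a door in the front wall — a room. Outside width 3600 minus two 187 mm walls gives 3226 mm.


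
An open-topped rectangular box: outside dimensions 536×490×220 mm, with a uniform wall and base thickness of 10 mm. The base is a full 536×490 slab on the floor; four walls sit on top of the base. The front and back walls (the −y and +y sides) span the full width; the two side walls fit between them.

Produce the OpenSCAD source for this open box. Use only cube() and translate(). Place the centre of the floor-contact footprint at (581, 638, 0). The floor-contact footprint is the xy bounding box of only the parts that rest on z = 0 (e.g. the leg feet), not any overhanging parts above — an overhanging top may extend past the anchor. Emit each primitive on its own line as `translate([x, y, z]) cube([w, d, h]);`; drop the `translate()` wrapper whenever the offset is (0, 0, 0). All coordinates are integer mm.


translate([313, 393, 0]) cube([536, 490, 10]);
translate([313, 393, 10]) cube([536, 10, 210]);
translate([313, 873, 10]) cube([536, 10, 210]);
translate([313, 403, 10]) cube([10, 470, 210]);
translate([839, 403, 10]) cube([10, 470, 210]);


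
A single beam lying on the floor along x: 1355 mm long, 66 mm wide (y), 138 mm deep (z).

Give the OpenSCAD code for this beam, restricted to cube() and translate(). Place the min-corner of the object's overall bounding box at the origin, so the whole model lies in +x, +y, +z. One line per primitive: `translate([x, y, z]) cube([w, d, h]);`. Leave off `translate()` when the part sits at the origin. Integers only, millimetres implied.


cube([1355, 66, 138]);


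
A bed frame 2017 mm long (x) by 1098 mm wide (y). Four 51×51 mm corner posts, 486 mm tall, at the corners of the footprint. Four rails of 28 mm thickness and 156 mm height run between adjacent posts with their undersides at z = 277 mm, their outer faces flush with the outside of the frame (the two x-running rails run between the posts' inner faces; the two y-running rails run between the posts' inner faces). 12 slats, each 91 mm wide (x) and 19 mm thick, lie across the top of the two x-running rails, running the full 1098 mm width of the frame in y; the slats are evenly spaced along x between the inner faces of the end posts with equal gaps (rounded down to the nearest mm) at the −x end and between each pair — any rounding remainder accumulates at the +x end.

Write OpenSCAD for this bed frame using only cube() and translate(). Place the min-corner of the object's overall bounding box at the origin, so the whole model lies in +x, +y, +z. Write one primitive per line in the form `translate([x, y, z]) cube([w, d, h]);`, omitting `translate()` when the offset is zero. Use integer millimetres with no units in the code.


// slat z = rail_z + rail_h = 277 + 156 = 433
// slat gap = ⌊(1915 − 12·91) / 13⌋ = 63
cube([51, 51, 486]);
translate([0, 1047, 0]) cube([51, 51, 486]);
translate([1966, 0, 0]) cube([51, 51, 486]);
translate([1966, 1047, 0]) cube([51, 51, 486]);
translate([51, 0, 277]) cube([1915, 28, 156]);
translate([51, 1070, 277]) cube([1915, 28, 156]);
translate([0, 51, 277]) cube([28, 996, 156]);
translate([1989, 51, 277]) cube([28, 996, 156]);
translate([114, 0, 433]) cube([91, 1098, 19]);
translate([268, 0, 433]) cube([91, 1098, 19]);
translate([422, 0, 433]) cube([91, 1098, 19]);
translate([576, 0, 433]) cube([91, 1098, 19]);
translate([730, 0, 433]) cube([91, 1098, 19]);
translate([884, 0, 433]) cube([91, 1098, 19]);
translate([1038, 0, 433]) cube([91, 1098, 19]);
translate([1192, 0, 433]) cube([91, 1098, 19]);
translate([1346, 0, 433]) cube([91, 1098, 19]);
translate([1500, 0, 433]) cube([91, 1098, 19]);
translate([1654, 0, 433]) cube([91, 1098, 19]);
translate([1808, 0, 433]) cube([91, 1098, 19]);


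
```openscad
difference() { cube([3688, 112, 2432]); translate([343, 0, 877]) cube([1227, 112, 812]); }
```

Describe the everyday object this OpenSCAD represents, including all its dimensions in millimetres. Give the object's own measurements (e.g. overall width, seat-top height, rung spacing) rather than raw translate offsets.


A wall 3688 mm long (x), 112 mm thick (y), 2432 mm tall, with a rectangular window opening cut through it. The opening is 1227 mm wide and 812 mm tall; its sill is at z = 877 mm and its near (−x) edge is 343 mm from the wall's −x end. The opening passes through the full wall thickness.


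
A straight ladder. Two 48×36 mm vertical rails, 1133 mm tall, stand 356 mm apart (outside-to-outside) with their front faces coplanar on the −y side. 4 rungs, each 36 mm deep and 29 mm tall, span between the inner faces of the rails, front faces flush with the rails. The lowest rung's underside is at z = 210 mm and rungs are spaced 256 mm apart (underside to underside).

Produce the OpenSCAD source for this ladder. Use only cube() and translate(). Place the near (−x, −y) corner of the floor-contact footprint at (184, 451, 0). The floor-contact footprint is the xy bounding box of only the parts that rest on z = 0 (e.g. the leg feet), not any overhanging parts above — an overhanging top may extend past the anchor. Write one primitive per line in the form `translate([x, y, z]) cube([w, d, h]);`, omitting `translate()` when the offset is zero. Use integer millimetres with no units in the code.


translate([184, 451, 0]) cube([48, 36, 1133]);
translate([492, 451, 0]) cube([48, 36, 1133]);
translate([232, 451, 210]) cube([260, 36, 29]);
translate([232, 451, 466]) cube([260, 36, 29]);
translate([232, 451, 722]) cube([260, 36, 29]);
translate([232, 451, 978]) cube([260, 36, 29]);


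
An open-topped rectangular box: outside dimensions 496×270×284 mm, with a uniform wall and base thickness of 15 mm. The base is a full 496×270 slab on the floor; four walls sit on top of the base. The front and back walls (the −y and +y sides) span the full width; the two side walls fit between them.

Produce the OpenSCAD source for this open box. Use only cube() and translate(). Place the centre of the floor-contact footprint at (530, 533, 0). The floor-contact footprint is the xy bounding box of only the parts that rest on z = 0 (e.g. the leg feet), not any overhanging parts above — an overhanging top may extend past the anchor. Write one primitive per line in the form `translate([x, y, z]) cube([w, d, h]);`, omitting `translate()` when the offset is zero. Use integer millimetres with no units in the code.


translate([282, 398, 0]) cube([496, 270, 15]);
translate([282, 398, 15]) cube([496, 15, 269]);
translate([282, 653, 15]) cube([496, 15, 269]);
translate([282, 413, 15]) cube([15, 240, 269]);
translate([763, 413, 15]) cube([15, 240, 269]);


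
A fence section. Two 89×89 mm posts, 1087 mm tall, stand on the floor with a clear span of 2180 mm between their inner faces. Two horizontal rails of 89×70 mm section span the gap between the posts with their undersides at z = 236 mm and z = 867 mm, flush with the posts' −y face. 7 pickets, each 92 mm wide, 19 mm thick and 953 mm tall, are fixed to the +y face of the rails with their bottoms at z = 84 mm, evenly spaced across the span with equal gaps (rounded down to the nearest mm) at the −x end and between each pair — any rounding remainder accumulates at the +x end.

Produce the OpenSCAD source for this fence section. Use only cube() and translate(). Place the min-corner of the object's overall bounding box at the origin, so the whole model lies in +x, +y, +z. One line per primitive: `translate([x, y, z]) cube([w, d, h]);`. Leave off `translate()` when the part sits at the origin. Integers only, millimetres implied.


cube([89, 89, 1087]);
translate([2269, 0, 0]) cube([89, 89, 1087]);
translate([89, 0, 236]) cube([2180, 89, 70]);
translate([89, 0, 867]) cube([2180, 89, 70]);
translate([281, 89, 84]) cube([92, 19, 953]);
translate([565, 89, 84]) cube([92, 19, 953]);
translate([849, 89, 84]) cube([92, 19, 953]);
translate([1133, 89, 84]) cube([92, 19, 953]);
translate([1417, 89, 84]) cube([92, 19, 953]);
translate([1701, 89, 84]) cube([92, 19, 953]);
translate([1985, 89, 84]) cube([92, 19, 953]);


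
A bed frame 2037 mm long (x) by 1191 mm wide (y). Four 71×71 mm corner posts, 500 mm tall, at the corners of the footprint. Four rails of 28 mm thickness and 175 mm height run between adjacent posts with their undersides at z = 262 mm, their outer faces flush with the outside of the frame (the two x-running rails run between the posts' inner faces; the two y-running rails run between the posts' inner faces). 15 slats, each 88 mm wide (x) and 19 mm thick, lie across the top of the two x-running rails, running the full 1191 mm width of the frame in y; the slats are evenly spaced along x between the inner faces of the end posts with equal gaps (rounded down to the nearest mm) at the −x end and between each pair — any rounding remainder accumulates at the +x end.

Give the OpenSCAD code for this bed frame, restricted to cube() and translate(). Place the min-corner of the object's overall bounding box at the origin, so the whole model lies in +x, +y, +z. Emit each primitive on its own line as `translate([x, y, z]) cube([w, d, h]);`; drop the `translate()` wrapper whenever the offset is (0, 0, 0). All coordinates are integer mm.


cube([71, 71, 500]);
translate([0, 1120, 0]) cube([71, 71, 500]);
translate([1966, 0, 0]) cube([71, 71, 500]);
translate([1966, 1120, 0]) cube([71, 71, 500]);
translate([71, 0, 262]) cube([1895, 28, 175]);
translate([71, 1163, 262]) cube([1895, 28, 175]);
translate([0, 71, 262]) cube([28, 1049, 175]);
translate([2009, 71, 262]) cube([28, 1049, 175]);
translate([106, 0, 437]) cube([88, 1191, 19]);
translate([229, 0, 437]) cube([88, 1191, 19]);
translate([352, 0, 437]) cube([88, 1191, 19]);
translate([475, 0, 437]) cube([88, 1191, 19]);
translate([598, 0, 437]) cube([88, 1191, 19]);
translate([721, 0, 437]) cube([88, 1191, 19]);
translate([844, 0, 437]) cube([88, 1191, 19]);
translate([967, 0, 437]) cube([88, 1191, 19]);
translate([1090, 0, 437]) cube([88, 1191, 19]);
translate([1213, 0, 437]) cube([88, 1191, 19]);
translate([1336, 0, 437]) cube([88, 1191, 19]);
translate([1459, 0, 437]) cube([88, 1191, 19]);
translate([1582, 0, 437]) cube([88, 1191, 19]);
translate([1705, 0, 437]) cube([88, 1191, 19]);
translate([1828, 0, 437]) cube([88, 1191, 19]);


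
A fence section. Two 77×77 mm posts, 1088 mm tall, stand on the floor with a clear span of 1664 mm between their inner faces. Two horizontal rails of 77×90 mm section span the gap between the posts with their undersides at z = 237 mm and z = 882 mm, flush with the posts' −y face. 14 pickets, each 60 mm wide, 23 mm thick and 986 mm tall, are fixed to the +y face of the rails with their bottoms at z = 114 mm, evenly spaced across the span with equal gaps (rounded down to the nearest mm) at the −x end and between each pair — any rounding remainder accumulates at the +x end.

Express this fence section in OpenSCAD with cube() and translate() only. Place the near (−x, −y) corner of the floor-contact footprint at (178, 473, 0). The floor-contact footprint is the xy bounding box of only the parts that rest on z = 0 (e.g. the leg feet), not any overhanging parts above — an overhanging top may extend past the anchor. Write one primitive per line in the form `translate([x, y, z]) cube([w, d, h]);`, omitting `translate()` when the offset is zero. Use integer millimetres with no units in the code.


translate([178, 473, 0]) cube([77, 77, 1088]);
translate([1919, 473, 0]) cube([77, 77, 1088]);
translate([255, 473, 237]) cube([1664, 77, 90]);
translate([255, 473, 882]) cube([1664, 77, 90]);
translate([309, 550, 114]) cube([60, 23, 986]);
translate([423, 550, 114]) cube([60, 23, 986]);
translate([537, 550, 114]) cube([60, 23, 986]);
translate([651, 550, 114]) cube([60, 23, 986]);
translate([765, 550, 114]) cube([60, 23, 986]);
translate([879, 550, 114]) cube([60, 23, 986]);
translate([993, 550, 114]) cube([60, 23, 986]);
translate([1107, 550, 114]) cube([60, 23, 986]);
translate([1221, 550, 114]) cube([60, 23, 986]);
translate([1335, 550, 114]) cube([60, 23, 986]);
translate([1449, 550, 114]) cube([60, 23, 986]);
translate([1563, 550, 114]) cube([60, 23, 986]);
translate([1677, 550, 114]) cube([60, 23, 986]);
translate([1791, 550, 114]) cube([60, 23, 986]);


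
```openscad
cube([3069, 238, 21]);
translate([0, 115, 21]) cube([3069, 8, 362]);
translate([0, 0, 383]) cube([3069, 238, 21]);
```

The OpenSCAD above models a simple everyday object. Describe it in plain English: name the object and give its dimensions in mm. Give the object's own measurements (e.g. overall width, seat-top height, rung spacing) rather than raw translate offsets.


An I-beam lying along x, 3069 mm long. Overall section height 404 mm. Two flanges 238 mm wide (y) and 21 mm thick, one on the floor and one at the top; a web 8 mm thick runs between them, centred on the flange width.


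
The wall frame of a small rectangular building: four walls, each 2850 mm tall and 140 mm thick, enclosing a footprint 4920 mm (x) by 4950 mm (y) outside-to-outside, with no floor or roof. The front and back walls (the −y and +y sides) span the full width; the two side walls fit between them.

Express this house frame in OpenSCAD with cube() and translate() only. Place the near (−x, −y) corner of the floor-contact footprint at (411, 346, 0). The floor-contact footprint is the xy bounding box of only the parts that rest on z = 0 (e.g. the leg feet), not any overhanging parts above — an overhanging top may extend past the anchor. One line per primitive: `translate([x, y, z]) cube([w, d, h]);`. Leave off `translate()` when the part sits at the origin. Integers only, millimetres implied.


translate([411, 346, 0]) cube([4920, 140, 2850]);
translate([411, 5156, 0]) cube([4920, 140, 2850]);
translate([411, 486, 0]) cube([140, 4670, 2850]);
translate([5191, 486, 0]) cube([140, 4670, 2850]);


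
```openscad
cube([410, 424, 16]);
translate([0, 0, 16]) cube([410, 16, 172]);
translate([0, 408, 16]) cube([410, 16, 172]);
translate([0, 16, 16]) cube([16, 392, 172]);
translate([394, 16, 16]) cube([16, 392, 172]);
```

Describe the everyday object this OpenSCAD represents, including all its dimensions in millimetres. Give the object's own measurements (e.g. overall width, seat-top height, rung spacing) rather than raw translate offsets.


An open-topped rectangular box: outside dimensions 410×424×188 mm, with a uniform wall and base thickness of 16 mm. The base is a full 410×424 slab on the floor; four walls sit on top of the base. The front and back walls (the −y and +y sides) span the full width; the two side walls fit between them.


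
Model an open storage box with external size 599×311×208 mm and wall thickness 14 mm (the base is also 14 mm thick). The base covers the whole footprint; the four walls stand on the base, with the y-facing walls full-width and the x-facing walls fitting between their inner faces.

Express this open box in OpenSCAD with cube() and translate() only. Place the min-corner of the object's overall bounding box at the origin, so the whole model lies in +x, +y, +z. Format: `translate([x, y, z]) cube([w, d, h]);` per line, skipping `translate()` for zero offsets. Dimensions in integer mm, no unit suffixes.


cube([599, 311, 14]);
translate([0, 0, 14]) cube([599, 14, 194]);
translate([0, 297, 14]) cube([599, 14, 194]);
translate([0, 14, 14]) cube([14, 283, 194]);
translate([585, 14, 14]) cube([14, 283, 194]);


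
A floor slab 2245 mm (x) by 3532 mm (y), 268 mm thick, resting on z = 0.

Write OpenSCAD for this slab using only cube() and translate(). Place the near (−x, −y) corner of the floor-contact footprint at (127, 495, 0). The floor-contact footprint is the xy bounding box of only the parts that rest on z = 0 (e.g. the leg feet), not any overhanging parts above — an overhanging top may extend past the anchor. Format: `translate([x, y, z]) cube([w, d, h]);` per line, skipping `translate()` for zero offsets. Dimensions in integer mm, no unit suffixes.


translate([127, 495, 0]) cube([2245, 3532, 268]);


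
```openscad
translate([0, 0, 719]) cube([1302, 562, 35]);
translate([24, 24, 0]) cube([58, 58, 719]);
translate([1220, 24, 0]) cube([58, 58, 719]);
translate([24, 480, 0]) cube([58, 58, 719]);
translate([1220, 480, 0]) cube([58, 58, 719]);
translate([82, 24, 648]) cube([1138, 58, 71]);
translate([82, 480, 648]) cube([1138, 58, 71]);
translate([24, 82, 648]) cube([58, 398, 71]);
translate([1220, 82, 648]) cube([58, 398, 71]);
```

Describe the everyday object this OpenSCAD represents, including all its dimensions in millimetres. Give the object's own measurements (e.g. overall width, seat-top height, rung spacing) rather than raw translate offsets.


A table: top 1302 mm (x) × 562 mm (y), 35 mm thick, upper face at z = 754 mm, on four 58×58 mm square legs, each inset 24 mm from the nearest pair of top edges from z = 0 to the bottom of the top. Four apron rails, 58 mm thick and 71 mm tall, run between adjacent legs with their top edges flush with the underside of the top and their outer faces flush with the legs' outer faces.


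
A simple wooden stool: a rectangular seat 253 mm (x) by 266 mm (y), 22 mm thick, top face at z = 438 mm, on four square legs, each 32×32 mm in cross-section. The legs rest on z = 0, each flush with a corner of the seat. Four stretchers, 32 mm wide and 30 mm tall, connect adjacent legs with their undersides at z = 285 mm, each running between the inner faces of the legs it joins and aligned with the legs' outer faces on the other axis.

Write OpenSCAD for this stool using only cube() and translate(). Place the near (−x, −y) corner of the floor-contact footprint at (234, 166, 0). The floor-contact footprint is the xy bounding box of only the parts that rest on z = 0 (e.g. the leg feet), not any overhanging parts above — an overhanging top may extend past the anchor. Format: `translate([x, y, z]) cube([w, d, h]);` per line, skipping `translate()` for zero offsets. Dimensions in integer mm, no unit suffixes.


translate([234, 166, 416]) cube([253, 266, 22]);
translate([234, 166, 0]) cube([32, 32, 416]);
translate([455, 166, 0]) cube([32, 32, 416]);
translate([234, 400, 0]) cube([32, 32, 416]);
translate([455, 400, 0]) cube([32, 32, 416]);
translate([266, 166, 285]) cube([189, 32, 30]);
translate([266, 400, 285]) cube([189, 32, 30]);
translate([234, 198, 285]) cube([32, 202, 30]);
translate([455, 198, 285]) cube([32, 202, 30]);
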